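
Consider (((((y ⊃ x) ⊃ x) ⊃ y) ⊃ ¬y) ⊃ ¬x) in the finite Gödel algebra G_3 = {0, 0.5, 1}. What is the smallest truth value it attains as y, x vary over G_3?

0.00

The minimum is attained at y = 0, x = 0.5:
  (y ⊃ x): 0 ≤ 0.5, so result = 1
  ((y ⊃ x) ⊃ x): 1 > 0.5, so result = 0.5
  (((y ⊃ x) ⊃ x) ⊃ y): 0.5 > 0, so result = 0
  ¬y: Gödel ¬ of 0 = 1 (operand is 0)
  ((((y ⊃ x) ⊃ x) ⊃ y) ⊃ ¬y): 0 ≤ 1, so result = 1
  ¬x: Gödel ¬ of 0.5 = 0 (operand ≠ 0)
  (((((y ⊃ x) ⊃ x) ⊃ y) ⊃ ¬y) ⊃ ¬x): 1 > 0, so result = 0
Checking all 9 assignments confirms none give a value below 0.00.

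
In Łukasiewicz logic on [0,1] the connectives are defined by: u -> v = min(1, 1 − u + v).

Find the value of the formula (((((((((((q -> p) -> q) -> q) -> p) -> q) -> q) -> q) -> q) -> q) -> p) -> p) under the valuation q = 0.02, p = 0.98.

(q -> p): min(1, 1 − 0.02 + 0.98) = 1
((q -> p) -> q): min(1, 1 − 1 + 0.02) = 0.02
(((q -> p) -> q) -> q): min(1, 1 − 0.02 + 0.02) = 1
((((q -> p) -> q) -> q) -> p): min(1, 1 − 1 + 0.98) = 0.98
(((((q -> p) -> q) -> q) -> p) -> q): min(1, 1 − 0.98 + 0.02) = 0.04
((((((q -> p) -> q) -> q) -> p) -> q) -> q): min(1, 1 − 0.04 + 0.02) = 0.98
(((((((q -> p) -> q) -> q) -> p) -> q) -> q) -> q): min(1, 1 − 0.98 + 0.02) = 0.04
((((((((q -> p) -> q) -> q) -> p) -> q) -> q) -> q) -> q): min(1, 1 − 0.04 + 0.02) = 0.98
(((((((((q -> p) -> q) -> q) -> p) -> q) -> q) -> q) -> q) -> q): min(1, 1 − 0.98 + 0.02) = 0.04
((((((((((q -> p) -> q) -> q) -> p) -> q) -> q) -> q) -> q) -> q) -> p): min(1, 1 − 0.04 + 0.98) = 1
(((((((((((q -> p) -> q) -> q) -> p) -> q) -> q) -> q) -> q) -> q) -> p) -> p): min(1, 1 − 1 + 0.98) = 0.98

0.98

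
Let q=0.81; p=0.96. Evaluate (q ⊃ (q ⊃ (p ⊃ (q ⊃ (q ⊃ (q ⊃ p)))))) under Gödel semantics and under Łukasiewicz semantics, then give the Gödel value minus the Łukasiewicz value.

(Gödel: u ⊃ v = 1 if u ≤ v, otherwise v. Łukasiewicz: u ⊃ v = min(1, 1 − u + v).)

0.00

Gödel evaluation:
  (q ⊃ p): 0.81 ≤ 0.96, so result = 1
  (q ⊃ (q ⊃ p)): 0.81 ≤ 1, so result = 1
  (q ⊃ (q ⊃ (q ⊃ p))): 0.81 ≤ 1, so result = 1
  (p ⊃ (q ⊃ (q ⊃ (q ⊃ p)))): 0.96 ≤ 1, so result = 1
  (q ⊃ (p ⊃ (q ⊃ (q ⊃ (q ⊃ p))))): 0.81 ≤ 1, so result = 1
  (q ⊃ (q ⊃ (p ⊃ (q ⊃ (q ⊃ (q ⊃ p)))))): 0.81 ≤ 1, so result = 1
  Gödel value = 1
Łukasiewicz evaluation:
  (q ⊃ p): min(1, 1 − 0.81 + 0.96) = 1
  (q ⊃ (q ⊃ p)): min(1, 1 − 0.81 + 1) = 1
  (q ⊃ (q ⊃ (q ⊃ p))): min(1, 1 − 0.81 + 1) = 1
  (p ⊃ (q ⊃ (q ⊃ (q ⊃ p)))): min(1, 1 − 0.96 + 1) = 1
  (q ⊃ (p ⊃ (q ⊃ (q ⊃ (q ⊃ p))))): min(1, 1 − 0.81 + 1) = 1
  (q ⊃ (q ⊃ (p ⊃ (q ⊃ (q ⊃ (q ⊃ p)))))): min(1, 1 − 0.81 + 1) = 1
  Łukasiewicz value = 1
Difference: 1 − 1 = 0.00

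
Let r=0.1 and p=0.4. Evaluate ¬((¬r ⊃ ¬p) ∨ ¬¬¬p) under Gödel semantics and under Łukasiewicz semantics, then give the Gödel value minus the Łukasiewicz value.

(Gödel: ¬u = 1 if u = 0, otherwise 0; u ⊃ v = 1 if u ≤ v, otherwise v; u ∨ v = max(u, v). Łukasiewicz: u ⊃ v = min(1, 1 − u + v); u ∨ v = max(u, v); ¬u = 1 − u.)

-0.30

Gödel evaluation:
  ¬r: Gödel ¬ of 0.1 = 0 (operand ≠ 0)
  ¬p: Gödel ¬ of 0.4 = 0 (operand ≠ 0)
  (¬r ⊃ ¬p): 0 ≤ 0, so result = 1
  ¬p: Gödel ¬ of 0.4 = 0 (operand ≠ 0)
  ¬¬p: Gödel ¬ of 0 = 1 (operand is 0)
  ¬¬¬p: Gödel ¬ of 1 = 0 (operand ≠ 0)
  ((¬r ⊃ ¬p) ∨ ¬¬¬p) = max(1, 0) = 1
  ¬((¬r ⊃ ¬p) ∨ ¬¬¬p): Gödel ¬ of 1 = 0 (operand ≠ 0)
  Gödel value = 0
Łukasiewicz evaluation:
  ¬r: Łukasiewicz ¬ gives 1 − 0.1 = 0.9
  ¬p: Łukasiewicz ¬ gives 1 − 0.4 = 0.6
  (¬r ⊃ ¬p): min(1, 1 − 0.9 + 0.6) = 0.7
  ¬p: Łukasiewicz ¬ gives 1 − 0.4 = 0.6
  ¬¬p: Łukasiewicz ¬ gives 1 − 0.6 = 0.4
  ¬¬¬p: Łukasiewicz ¬ gives 1 − 0.4 = 0.6
  ((¬r ⊃ ¬p) ∨ ¬¬¬p) = max(0.7, 0.6) = 0.7
  ¬((¬r ⊃ ¬p) ∨ ¬¬¬p): Łukasiewicz ¬ gives 1 − 0.7 = 0.3
  Łukasiewicz value = 0.3
Difference: 0 − 0.3 = -0.30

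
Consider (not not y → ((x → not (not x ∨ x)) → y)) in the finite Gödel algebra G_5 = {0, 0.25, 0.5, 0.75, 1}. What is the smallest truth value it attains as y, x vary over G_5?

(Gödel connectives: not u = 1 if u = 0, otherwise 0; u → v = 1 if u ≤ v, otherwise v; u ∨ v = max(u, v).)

0.25

The minimum is attained at y = 0.25, x = 0:
  not y: Gödel ¬ of 0.25 = 0 (operand ≠ 0)
  not not y: Gödel ¬ of 0 = 1 (operand is 0)
  not x: Gödel ¬ of 0 = 1 (operand is 0)
  (not x ∨ x) = max(1, 0) = 1
  not (not x ∨ x): Gödel ¬ of 1 = 0 (operand ≠ 0)
  (x → not (not x ∨ x)): 0 ≤ 0, so result = 1
  ((x → not (not x ∨ x)) → y): 1 > 0.25, so result = 0.25
  (not not y → ((x → not (not x ∨ x)) → y)): 1 > 0.25, so result = 0.25
Checking all 25 assignments confirms none give a value below 0.25.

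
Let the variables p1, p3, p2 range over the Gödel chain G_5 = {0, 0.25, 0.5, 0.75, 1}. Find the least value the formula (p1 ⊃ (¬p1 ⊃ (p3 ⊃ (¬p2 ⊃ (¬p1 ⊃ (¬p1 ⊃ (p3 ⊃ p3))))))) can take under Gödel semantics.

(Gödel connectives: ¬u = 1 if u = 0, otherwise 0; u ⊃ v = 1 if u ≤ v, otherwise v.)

Every assignment gives 1. For instance at p1 = 0, p3 = 0, p2 = 0:
  ¬p1: Gödel ¬ of 0 = 1 (operand is 0)
  ¬p2: Gödel ¬ of 0 = 1 (operand is 0)
  ¬p1: Gödel ¬ of 0 = 1 (operand is 0)
  ¬p1: Gödel ¬ of 0 = 1 (operand is 0)
  (p3 ⊃ p3): 0 ≤ 0, so result = 1
  (¬p1 ⊃ (p3 ⊃ p3)): 1 ≤ 1, so result = 1
  (¬p1 ⊃ (¬p1 ⊃ (p3 ⊃ p3))): 1 ≤ 1, so result = 1
  (¬p2 ⊃ (¬p1 ⊃ (¬p1 ⊃ (p3 ⊃ p3)))): 1 ≤ 1, so result = 1
  (p3 ⊃ (¬p2 ⊃ (¬p1 ⊃ (¬p1 ⊃ (p3 ⊃ p3))))): 0 ≤ 1, so result = 1
  (¬p1 ⊃ (p3 ⊃ (¬p2 ⊃ (¬p1 ⊃ (¬p1 ⊃ (p3 ⊃ p3)))))): 1 ≤ 1, so result = 1
  (p1 ⊃ (¬p1 ⊃ (p3 ⊃ (¬p2 ⊃ (¬p1 ⊃ (¬p1 ⊃ (p3 ⊃ p3))))))): 0 ≤ 1, so result = 1
All 125 assignments give value 1 — the formula is a G_5-tautology.

1.00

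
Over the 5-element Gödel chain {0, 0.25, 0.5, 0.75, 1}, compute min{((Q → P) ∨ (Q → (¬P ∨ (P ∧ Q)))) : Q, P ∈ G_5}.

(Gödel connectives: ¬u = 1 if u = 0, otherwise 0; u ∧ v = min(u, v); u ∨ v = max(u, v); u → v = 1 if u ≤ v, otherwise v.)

The minimum is attained at Q = 0.5, P = 0.25:
  (Q → P): 0.5 > 0.25, so result = 0.25
  ¬P: Gödel ¬ of 0.25 = 0 (operand ≠ 0)
  (P ∧ Q) = min(0.25, 0.5) = 0.25
  (¬P ∨ (P ∧ Q)) = max(0, 0.25) = 0.25
  (Q → (¬P ∨ (P ∧ Q))): 0.5 > 0.25, so result = 0.25
  ((Q → P) ∨ (Q → (¬P ∨ (P ∧ Q)))) = max(0.25, 0.25) = 0.25
Checking all 25 assignments confirms none give a value below 0.25.

0.25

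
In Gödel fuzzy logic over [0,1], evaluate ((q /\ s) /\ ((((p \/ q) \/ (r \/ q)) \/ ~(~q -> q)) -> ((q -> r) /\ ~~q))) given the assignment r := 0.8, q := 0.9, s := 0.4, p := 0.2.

0.40

(q /\ s) = min(0.9, 0.4) = 0.4
(p \/ q) = max(0.2, 0.9) = 0.9
(r \/ q) = max(0.8, 0.9) = 0.9
((p \/ q) \/ (r \/ q)) = max(0.9, 0.9) = 0.9
~q: Gödel ¬ of 0.9 = 0 (operand ≠ 0)
(~q -> q): 0 ≤ 0.9, so result = 1
~(~q -> q): Gödel ¬ of 1 = 0 (operand ≠ 0)
(((p \/ q) \/ (r \/ q)) \/ ~(~q -> q)) = max(0.9, 0) = 0.9
(q -> r): 0.9 > 0.8, so result = 0.8
~q: Gödel ¬ of 0.9 = 0 (operand ≠ 0)
~~q: Gödel ¬ of 0 = 1 (operand is 0)
((q -> r) /\ ~~q) = min(0.8, 1) = 0.8
((((p \/ q) \/ (r \/ q)) \/ ~(~q -> q)) -> ((q -> r) /\ ~~q)): 0.9 > 0.8, so result = 0.8
((q /\ s) /\ ((((p \/ q) \/ (r \/ q)) \/ ~(~q -> q)) -> ((q -> r) /\ ~~q))) = min(0.4, 0.8) = 0.4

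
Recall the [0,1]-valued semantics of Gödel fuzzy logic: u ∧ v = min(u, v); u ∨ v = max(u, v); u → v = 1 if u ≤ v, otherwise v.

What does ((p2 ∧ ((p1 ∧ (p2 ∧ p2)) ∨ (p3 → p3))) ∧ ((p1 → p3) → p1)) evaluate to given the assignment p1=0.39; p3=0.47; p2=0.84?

0.39

(p2 ∧ p2) = min(0.84, 0.84) = 0.84
(p1 ∧ (p2 ∧ p2)) = min(0.39, 0.84) = 0.39
(p3 → p3): 0.47 ≤ 0.47, so result = 1
((p1 ∧ (p2 ∧ p2)) ∨ (p3 → p3)) = max(0.39, 1) = 1
(p2 ∧ ((p1 ∧ (p2 ∧ p2)) ∨ (p3 → p3))) = min(0.84, 1) = 0.84
(p1 → p3): 0.39 ≤ 0.47, so result = 1
((p1 → p3) → p1): 1 > 0.39, so result = 0.39
((p2 ∧ ((p1 ∧ (p2 ∧ p2)) ∨ (p3 → p3))) ∧ ((p1 → p3) → p1)) = min(0.84, 0.39) = 0.39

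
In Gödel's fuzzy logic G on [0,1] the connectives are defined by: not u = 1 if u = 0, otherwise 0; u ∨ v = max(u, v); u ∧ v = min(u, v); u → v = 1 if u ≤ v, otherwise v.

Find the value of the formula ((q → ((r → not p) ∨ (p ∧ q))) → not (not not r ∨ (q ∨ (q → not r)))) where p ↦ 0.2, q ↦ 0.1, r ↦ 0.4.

0.00

not p: Gödel ¬ of 0.2 = 0 (operand ≠ 0)
(r → not p): 0.4 > 0, so result = 0
(p ∧ q) = min(0.2, 0.1) = 0.1
((r → not p) ∨ (p ∧ q)) = max(0, 0.1) = 0.1
(q → ((r → not p) ∨ (p ∧ q))): 0.1 ≤ 0.1, so result = 1
not r: Gödel ¬ of 0.4 = 0 (operand ≠ 0)
not not r: Gödel ¬ of 0 = 1 (operand is 0)
not r: Gödel ¬ of 0.4 = 0 (operand ≠ 0)
(q → not r): 0.1 > 0, so result = 0
(q ∨ (q → not r)) = max(0.1, 0) = 0.1
(not not r ∨ (q ∨ (q → not r))) = max(1, 0.1) = 1
not (not not r ∨ (q ∨ (q → not r))): Gödel ¬ of 1 = 0 (operand ≠ 0)
((q → ((r → not p) ∨ (p ∧ q))) → not (not not r ∨ (q ∨ (q → not r)))): 1 > 0, so result = 0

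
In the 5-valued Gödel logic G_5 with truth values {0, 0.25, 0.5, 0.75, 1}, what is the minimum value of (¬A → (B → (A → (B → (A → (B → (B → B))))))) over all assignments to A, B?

1.00

Every assignment gives 1. For instance at A = 0, B = 0:
  ¬A: Gödel ¬ of 0 = 1 (operand is 0)
  (B → B): 0 ≤ 0, so result = 1
  (B → (B → B)): 0 ≤ 1, so result = 1
  (A → (B → (B → B))): 0 ≤ 1, so result = 1
  (B → (A → (B → (B → B)))): 0 ≤ 1, so result = 1
  (A → (B → (A → (B → (B → B))))): 0 ≤ 1, so result = 1
  (B → (A → (B → (A → (B → (B → B)))))): 0 ≤ 1, so result = 1
  (¬A → (B → (A → (B → (A → (B → (B → B))))))): 1 ≤ 1, so result = 1
All 25 assignments give value 1 — the formula is a G_5-tautology.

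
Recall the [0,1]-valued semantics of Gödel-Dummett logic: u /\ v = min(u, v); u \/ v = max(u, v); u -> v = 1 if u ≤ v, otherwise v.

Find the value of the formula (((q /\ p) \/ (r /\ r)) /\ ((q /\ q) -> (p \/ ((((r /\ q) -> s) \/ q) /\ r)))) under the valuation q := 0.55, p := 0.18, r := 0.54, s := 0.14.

(q /\ p) = min(0.55, 0.18) = 0.18
(r /\ r) = min(0.54, 0.54) = 0.54
((q /\ p) \/ (r /\ r)) = max(0.18, 0.54) = 0.54
(q /\ q) = min(0.55, 0.55) = 0.55
(r /\ q) = min(0.54, 0.55) = 0.54
((r /\ q) -> s): 0.54 > 0.14, so result = 0.14
(((r /\ q) -> s) \/ q) = max(0.14, 0.55) = 0.55
((((r /\ q) -> s) \/ q) /\ r) = min(0.55, 0.54) = 0.54
(p \/ ((((r /\ q) -> s) \/ q) /\ r)) = max(0.18, 0.54) = 0.54
((q /\ q) -> (p \/ ((((r /\ q) -> s) \/ q) /\ r))): 0.55 > 0.54, so result = 0.54
(((q /\ p) \/ (r /\ r)) /\ ((q /\ q) -> (p \/ ((((r /\ q) -> s) \/ q) /\ r)))) = min(0.54, 0.54) = 0.54

0.54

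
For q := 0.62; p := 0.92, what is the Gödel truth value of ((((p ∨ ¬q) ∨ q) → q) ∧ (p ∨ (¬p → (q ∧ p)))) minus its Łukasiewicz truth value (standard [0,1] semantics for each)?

Gödel evaluation:
  ¬q: Gödel ¬ of 0.62 = 0 (operand ≠ 0)
  (p ∨ ¬q) = max(0.92, 0) = 0.92
  ((p ∨ ¬q) ∨ q) = max(0.92, 0.62) = 0.92
  (((p ∨ ¬q) ∨ q) → q): 0.92 > 0.62, so result = 0.62
  ¬p: Gödel ¬ of 0.92 = 0 (operand ≠ 0)
  (q ∧ p) = min(0.62, 0.92) = 0.62
  (¬p → (q ∧ p)): 0 ≤ 0.62, so result = 1
  (p ∨ (¬p → (q ∧ p))) = max(0.92, 1) = 1
  ((((p ∨ ¬q) ∨ q) → q) ∧ (p ∨ (¬p → (q ∧ p)))) = min(0.62, 1) = 0.62
  Gödel value = 0.62
Łukasiewicz evaluation:
  ¬q: Łukasiewicz ¬ gives 1 − 0.62 = 0.38
  (p ∨ ¬q) = max(0.92, 0.38) = 0.92
  ((p ∨ ¬q) ∨ q) = max(0.92, 0.62) = 0.92
  (((p ∨ ¬q) ∨ q) → q): min(1, 1 − 0.92 + 0.62) = 0.7
  ¬p: Łukasiewicz ¬ gives 1 − 0.92 = 0.08
  (q ∧ p) = min(0.62, 0.92) = 0.62
  (¬p → (q ∧ p)): min(1, 1 − 0.08 + 0.62) = 1
  (p ∨ (¬p → (q ∧ p))) = max(0.92, 1) = 1
  ((((p ∨ ¬q) ∨ q) → q) ∧ (p ∨ (¬p → (q ∧ p)))) = min(0.7, 1) = 0.7
  Łukasiewicz value = 0.7
Difference: 0.62 − 0.7 = -0.08

-0.08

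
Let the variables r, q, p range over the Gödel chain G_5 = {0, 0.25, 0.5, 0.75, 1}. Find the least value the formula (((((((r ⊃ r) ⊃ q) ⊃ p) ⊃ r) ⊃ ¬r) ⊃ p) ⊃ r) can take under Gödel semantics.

0.00

The minimum is attained at r = 0, q = 0, p = 0.25:
  (r ⊃ r): 0 ≤ 0, so result = 1
  ((r ⊃ r) ⊃ q): 1 > 0, so result = 0
  (((r ⊃ r) ⊃ q) ⊃ p): 0 ≤ 0.25, so result = 1
  ((((r ⊃ r) ⊃ q) ⊃ p) ⊃ r): 1 > 0, so result = 0
  ¬r: Gödel ¬ of 0 = 1 (operand is 0)
  (((((r ⊃ r) ⊃ q) ⊃ p) ⊃ r) ⊃ ¬r): 0 ≤ 1, so result = 1
  ((((((r ⊃ r) ⊃ q) ⊃ p) ⊃ r) ⊃ ¬r) ⊃ p): 1 > 0.25, so result = 0.25
  (((((((r ⊃ r) ⊃ q) ⊃ p) ⊃ r) ⊃ ¬r) ⊃ p) ⊃ r): 0.25 > 0, so result = 0
Checking all 125 assignments confirms none give a value below 0.00.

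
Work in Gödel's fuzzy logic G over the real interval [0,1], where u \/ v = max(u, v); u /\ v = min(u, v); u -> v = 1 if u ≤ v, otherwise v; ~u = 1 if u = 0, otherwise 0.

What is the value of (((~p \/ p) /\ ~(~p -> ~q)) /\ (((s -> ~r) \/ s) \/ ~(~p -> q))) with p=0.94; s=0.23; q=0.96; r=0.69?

0.00

~p: Gödel ¬ of 0.94 = 0 (operand ≠ 0)
(~p \/ p) = max(0, 0.94) = 0.94
~p: Gödel ¬ of 0.94 = 0 (operand ≠ 0)
~q: Gödel ¬ of 0.96 = 0 (operand ≠ 0)
(~p -> ~q): 0 ≤ 0, so result = 1
~(~p -> ~q): Gödel ¬ of 1 = 0 (operand ≠ 0)
((~p \/ p) /\ ~(~p -> ~q)) = min(0.94, 0) = 0
~r: Gödel ¬ of 0.69 = 0 (operand ≠ 0)
(s -> ~r): 0.23 > 0, so result = 0
((s -> ~r) \/ s) = max(0, 0.23) = 0.23
~p: Gödel ¬ of 0.94 = 0 (operand ≠ 0)
(~p -> q): 0 ≤ 0.96, so result = 1
~(~p -> q): Gödel ¬ of 1 = 0 (operand ≠ 0)
(((s -> ~r) \/ s) \/ ~(~p -> q)) = max(0.23, 0) = 0.23
(((~p \/ p) /\ ~(~p -> ~q)) /\ (((s -> ~r) \/ s) \/ ~(~p -> q))) = min(0, 0.23) = 0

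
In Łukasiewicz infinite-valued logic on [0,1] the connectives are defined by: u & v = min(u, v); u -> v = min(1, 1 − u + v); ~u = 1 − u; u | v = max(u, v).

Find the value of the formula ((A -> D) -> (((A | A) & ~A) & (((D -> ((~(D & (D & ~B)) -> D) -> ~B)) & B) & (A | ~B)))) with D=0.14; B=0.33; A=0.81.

0.86

(A -> D): min(1, 1 − 0.81 + 0.14) = 0.33
(A | A) = max(0.81, 0.81) = 0.81
~A: Łukasiewicz ¬ gives 1 − 0.81 = 0.19
((A | A) & ~A) = min(0.81, 0.19) = 0.19
~B: Łukasiewicz ¬ gives 1 − 0.33 = 0.67
(D & ~B) = min(0.14, 0.67) = 0.14
(D & (D & ~B)) = min(0.14, 0.14) = 0.14
~(D & (D & ~B)): Łukasiewicz ¬ gives 1 − 0.14 = 0.86
(~(D & (D & ~B)) -> D): min(1, 1 − 0.86 + 0.14) = 0.28
~B: Łukasiewicz ¬ gives 1 − 0.33 = 0.67
((~(D & (D & ~B)) -> D) -> ~B): min(1, 1 − 0.28 + 0.67) = 1
(D -> ((~(D & (D & ~B)) -> D) -> ~B)): min(1, 1 − 0.14 + 1) = 1
((D -> ((~(D & (D & ~B)) -> D) -> ~B)) & B) = min(1, 0.33) = 0.33
~B: Łukasiewicz ¬ gives 1 − 0.33 = 0.67
(A | ~B) = max(0.81, 0.67) = 0.81
(((D -> ((~(D & (D & ~B)) -> D) -> ~B)) & B) & (A | ~B)) = min(0.33, 0.81) = 0.33
(((A | A) & ~A) & (((D -> ((~(D & (D & ~B)) -> D) -> ~B)) & B) & (A | ~B))) = min(0.19, 0.33) = 0.19
((A -> D) -> (((A | A) & ~A) & (((D -> ((~(D & (D & ~B)) -> D) -> ~B)) & B) & (A | ~B)))): min(1, 1 − 0.33 + 0.19) = 0.86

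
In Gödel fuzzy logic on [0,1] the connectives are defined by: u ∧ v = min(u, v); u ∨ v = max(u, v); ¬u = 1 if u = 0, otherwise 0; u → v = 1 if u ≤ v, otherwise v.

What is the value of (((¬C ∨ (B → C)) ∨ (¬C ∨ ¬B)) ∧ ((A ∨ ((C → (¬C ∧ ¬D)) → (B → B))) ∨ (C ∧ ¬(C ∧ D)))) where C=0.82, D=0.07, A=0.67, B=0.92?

0.82

¬C: Gödel ¬ of 0.82 = 0 (operand ≠ 0)
(B → C): 0.92 > 0.82, so result = 0.82
(¬C ∨ (B → C)) = max(0, 0.82) = 0.82
¬C: Gödel ¬ of 0.82 = 0 (operand ≠ 0)
¬B: Gödel ¬ of 0.92 = 0 (operand ≠ 0)
(¬C ∨ ¬B) = max(0, 0) = 0
((¬C ∨ (B → C)) ∨ (¬C ∨ ¬B)) = max(0.82, 0) = 0.82
¬C: Gödel ¬ of 0.82 = 0 (operand ≠ 0)
¬D: Gödel ¬ of 0.07 = 0 (operand ≠ 0)
(¬C ∧ ¬D) = min(0, 0) = 0
(C → (¬C ∧ ¬D)): 0.82 > 0, so result = 0
(B → B): 0.92 ≤ 0.92, so result = 1
((C → (¬C ∧ ¬D)) → (B → B)): 0 ≤ 1, so result = 1
(A ∨ ((C → (¬C ∧ ¬D)) → (B → B))) = max(0.67, 1) = 1
(C ∧ D) = min(0.82, 0.07) = 0.07
¬(C ∧ D): Gödel ¬ of 0.07 = 0 (operand ≠ 0)
(C ∧ ¬(C ∧ D)) = min(0.82, 0) = 0
((A ∨ ((C → (¬C ∧ ¬D)) → (B → B))) ∨ (C ∧ ¬(C ∧ D))) = max(1, 0) = 1
(((¬C ∨ (B → C)) ∨ (¬C ∨ ¬B)) ∧ ((A ∨ ((C → (¬C ∧ ¬D)) → (B → B))) ∨ (C ∧ ¬(C ∧ D)))) = min(0.82, 1) = 0.82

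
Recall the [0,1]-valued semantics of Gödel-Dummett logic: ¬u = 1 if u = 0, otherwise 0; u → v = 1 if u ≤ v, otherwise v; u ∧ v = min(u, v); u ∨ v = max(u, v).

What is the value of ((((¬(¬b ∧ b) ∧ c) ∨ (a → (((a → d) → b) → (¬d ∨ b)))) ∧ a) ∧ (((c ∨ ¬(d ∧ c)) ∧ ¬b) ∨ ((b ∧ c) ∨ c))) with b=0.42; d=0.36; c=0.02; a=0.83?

0.02

¬b: Gödel ¬ of 0.42 = 0 (operand ≠ 0)
(¬b ∧ b) = min(0, 0.42) = 0
¬(¬b ∧ b): Gödel ¬ of 0 = 1 (operand is 0)
(¬(¬b ∧ b) ∧ c) = min(1, 0.02) = 0.02
(a → d): 0.83 > 0.36, so result = 0.36
((a → d) → b): 0.36 ≤ 0.42, so result = 1
¬d: Gödel ¬ of 0.36 = 0 (operand ≠ 0)
(¬d ∨ b) = max(0, 0.42) = 0.42
(((a → d) → b) → (¬d ∨ b)): 1 > 0.42, so result = 0.42
(a → (((a → d) → b) → (¬d ∨ b))): 0.83 > 0.42, so result = 0.42
((¬(¬b ∧ b) ∧ c) ∨ (a → (((a → d) → b) → (¬d ∨ b)))) = max(0.02, 0.42) = 0.42
(((¬(¬b ∧ b) ∧ c) ∨ (a → (((a → d) → b) → (¬d ∨ b)))) ∧ a) = min(0.42, 0.83) = 0.42
(d ∧ c) = min(0.36, 0.02) = 0.02
¬(d ∧ c): Gödel ¬ of 0.02 = 0 (operand ≠ 0)
(c ∨ ¬(d ∧ c)) = max(0.02, 0) = 0.02
¬b: Gödel ¬ of 0.42 = 0 (operand ≠ 0)
((c ∨ ¬(d ∧ c)) ∧ ¬b) = min(0.02, 0) = 0
(b ∧ c) = min(0.42, 0.02) = 0.02
((b ∧ c) ∨ c) = max(0.02, 0.02) = 0.02
(((c ∨ ¬(d ∧ c)) ∧ ¬b) ∨ ((b ∧ c) ∨ c)) = max(0, 0.02) = 0.02
((((¬(¬b ∧ b) ∧ c) ∨ (a → (((a → d) → b) → (¬d ∨ b)))) ∧ a) ∧ (((c ∨ ¬(d ∧ c)) ∧ ¬b) ∨ ((b ∧ c) ∨ c))) = min(0.42, 0.02) = 0.02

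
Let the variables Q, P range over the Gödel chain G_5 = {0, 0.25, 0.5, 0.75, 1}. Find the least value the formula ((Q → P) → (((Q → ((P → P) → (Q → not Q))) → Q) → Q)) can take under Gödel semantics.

The minimum is attained at Q = 0.25, P = 0.25:
  (Q → P): 0.25 ≤ 0.25, so result = 1
  (P → P): 0.25 ≤ 0.25, so result = 1
  not Q: Gödel ¬ of 0.25 = 0 (operand ≠ 0)
  (Q → not Q): 0.25 > 0, so result = 0
  ((P → P) → (Q → not Q)): 1 > 0, so result = 0
  (Q → ((P → P) → (Q → not Q))): 0.25 > 0, so result = 0
  ((Q → ((P → P) → (Q → not Q))) → Q): 0 ≤ 0.25, so result = 1
  (((Q → ((P → P) → (Q → not Q))) → Q) → Q): 1 > 0.25, so result = 0.25
  ((Q → P) → (((Q → ((P → P) → (Q → not Q))) → Q) → Q)): 1 > 0.25, so result = 0.25
Checking all 25 assignments confirms none give a value below 0.25.

0.25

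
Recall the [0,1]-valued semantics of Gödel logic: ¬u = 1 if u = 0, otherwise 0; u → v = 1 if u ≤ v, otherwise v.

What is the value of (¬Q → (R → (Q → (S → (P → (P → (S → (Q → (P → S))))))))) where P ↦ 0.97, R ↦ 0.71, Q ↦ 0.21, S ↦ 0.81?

¬Q: Gödel ¬ of 0.21 = 0 (operand ≠ 0)
(P → S): 0.97 > 0.81, so result = 0.81
(Q → (P → S)): 0.21 ≤ 0.81, so result = 1
(S → (Q → (P → S))): 0.81 ≤ 1, so result = 1
(P → (S → (Q → (P → S)))): 0.97 ≤ 1, so result = 1
(P → (P → (S → (Q → (P → S))))): 0.97 ≤ 1, so result = 1
(S → (P → (P → (S → (Q → (P → S)))))): 0.81 ≤ 1, so result = 1
(Q → (S → (P → (P → (S → (Q → (P → S))))))): 0.21 ≤ 1, so result = 1
(R → (Q → (S → (P → (P → (S → (Q → (P → S)))))))): 0.71 ≤ 1, so result = 1
(¬Q → (R → (Q → (S → (P → (P → (S → (Q → (P → S))))))))): 0 ≤ 1, so result = 1

1.00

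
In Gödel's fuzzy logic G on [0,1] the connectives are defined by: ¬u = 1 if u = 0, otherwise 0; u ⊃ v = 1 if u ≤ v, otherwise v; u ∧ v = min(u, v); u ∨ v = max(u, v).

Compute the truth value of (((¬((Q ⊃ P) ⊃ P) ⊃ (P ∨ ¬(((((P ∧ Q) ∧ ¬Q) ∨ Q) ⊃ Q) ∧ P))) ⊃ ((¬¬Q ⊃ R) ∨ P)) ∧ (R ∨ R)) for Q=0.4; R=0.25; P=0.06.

(Q ⊃ P): 0.4 > 0.06, so result = 0.06
((Q ⊃ P) ⊃ P): 0.06 ≤ 0.06, so result = 1
¬((Q ⊃ P) ⊃ P): Gödel ¬ of 1 = 0 (operand ≠ 0)
(P ∧ Q) = min(0.06, 0.4) = 0.06
¬Q: Gödel ¬ of 0.4 = 0 (operand ≠ 0)
((P ∧ Q) ∧ ¬Q) = min(0.06, 0) = 0
(((P ∧ Q) ∧ ¬Q) ∨ Q) = max(0, 0.4) = 0.4
((((P ∧ Q) ∧ ¬Q) ∨ Q) ⊃ Q): 0.4 ≤ 0.4, so result = 1
(((((P ∧ Q) ∧ ¬Q) ∨ Q) ⊃ Q) ∧ P) = min(1, 0.06) = 0.06
¬(((((P ∧ Q) ∧ ¬Q) ∨ Q) ⊃ Q) ∧ P): Gödel ¬ of 0.06 = 0 (operand ≠ 0)
(P ∨ ¬(((((P ∧ Q) ∧ ¬Q) ∨ Q) ⊃ Q) ∧ P)) = max(0.06, 0) = 0.06
(¬((Q ⊃ P) ⊃ P) ⊃ (P ∨ ¬(((((P ∧ Q) ∧ ¬Q) ∨ Q) ⊃ Q) ∧ P))): 0 ≤ 0.06, so result = 1
¬Q: Gödel ¬ of 0.4 = 0 (operand ≠ 0)
¬¬Q: Gödel ¬ of 0 = 1 (operand is 0)
(¬¬Q ⊃ R): 1 > 0.25, so result = 0.25
((¬¬Q ⊃ R) ∨ P) = max(0.25, 0.06) = 0.25
((¬((Q ⊃ P) ⊃ P) ⊃ (P ∨ ¬(((((P ∧ Q) ∧ ¬Q) ∨ Q) ⊃ Q) ∧ P))) ⊃ ((¬¬Q ⊃ R) ∨ P)): 1 > 0.25, so result = 0.25
(R ∨ R) = max(0.25, 0.25) = 0.25
(((¬((Q ⊃ P) ⊃ P) ⊃ (P ∨ ¬(((((P ∧ Q) ∧ ¬Q) ∨ Q) ⊃ Q) ∧ P))) ⊃ ((¬¬Q ⊃ R) ∨ P)) ∧ (R ∨ R)) = min(0.25, 0.25) = 0.25

0.25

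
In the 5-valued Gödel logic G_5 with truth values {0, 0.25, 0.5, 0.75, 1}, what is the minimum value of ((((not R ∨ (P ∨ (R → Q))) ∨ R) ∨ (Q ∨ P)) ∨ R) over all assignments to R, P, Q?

The minimum is attained at R = 0.25, P = 0, Q = 0:
  not R: Gödel ¬ of 0.25 = 0 (operand ≠ 0)
  (R → Q): 0.25 > 0, so result = 0
  (P ∨ (R → Q)) = max(0, 0) = 0
  (not R ∨ (P ∨ (R → Q))) = max(0, 0) = 0
  ((not R ∨ (P ∨ (R → Q))) ∨ R) = max(0, 0.25) = 0.25
  (Q ∨ P) = max(0, 0) = 0
  (((not R ∨ (P ∨ (R → Q))) ∨ R) ∨ (Q ∨ P)) = max(0.25, 0) = 0.25
  ((((not R ∨ (P ∨ (R → Q))) ∨ R) ∨ (Q ∨ P)) ∨ R) = max(0.25, 0.25) = 0.25
Checking all 125 assignments confirms none give a value below 0.25.

0.25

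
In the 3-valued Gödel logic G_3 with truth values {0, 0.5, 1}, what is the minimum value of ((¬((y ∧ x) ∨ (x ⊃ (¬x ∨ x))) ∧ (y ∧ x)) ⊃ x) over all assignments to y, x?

1.00

Every assignment gives 1. For instance at y = 0, x = 0:
  (y ∧ x) = min(0, 0) = 0
  ¬x: Gödel ¬ of 0 = 1 (operand is 0)
  (¬x ∨ x) = max(1, 0) = 1
  (x ⊃ (¬x ∨ x)): 0 ≤ 1, so result = 1
  ((y ∧ x) ∨ (x ⊃ (¬x ∨ x))) = max(0, 1) = 1
  ¬((y ∧ x) ∨ (x ⊃ (¬x ∨ x))): Gödel ¬ of 1 = 0 (operand ≠ 0)
  (y ∧ x) = min(0, 0) = 0
  (¬((y ∧ x) ∨ (x ⊃ (¬x ∨ x))) ∧ (y ∧ x)) = min(0, 0) = 0
  ((¬((y ∧ x) ∨ (x ⊃ (¬x ∨ x))) ∧ (y ∧ x)) ⊃ x): 0 ≤ 0, so result = 1
All 9 assignments give value 1 — the formula is a G_3-tautology.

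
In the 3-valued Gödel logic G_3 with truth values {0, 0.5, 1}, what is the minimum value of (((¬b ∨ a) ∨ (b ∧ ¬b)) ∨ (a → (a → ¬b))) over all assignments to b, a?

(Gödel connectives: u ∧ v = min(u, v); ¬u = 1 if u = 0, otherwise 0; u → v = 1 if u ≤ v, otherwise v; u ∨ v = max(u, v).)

The minimum is attained at b = 0.5, a = 0.5:
  ¬b: Gödel ¬ of 0.5 = 0 (operand ≠ 0)
  (¬b ∨ a) = max(0, 0.5) = 0.5
  ¬b: Gödel ¬ of 0.5 = 0 (operand ≠ 0)
  (b ∧ ¬b) = min(0.5, 0) = 0
  ((¬b ∨ a) ∨ (b ∧ ¬b)) = max(0.5, 0) = 0.5
  ¬b: Gödel ¬ of 0.5 = 0 (operand ≠ 0)
  (a → ¬b): 0.5 > 0, so result = 0
  (a → (a → ¬b)): 0.5 > 0, so result = 0
  (((¬b ∨ a) ∨ (b ∧ ¬b)) ∨ (a → (a → ¬b))) = max(0.5, 0) = 0.5
Checking all 9 assignments confirms none give a value below 0.50.

0.50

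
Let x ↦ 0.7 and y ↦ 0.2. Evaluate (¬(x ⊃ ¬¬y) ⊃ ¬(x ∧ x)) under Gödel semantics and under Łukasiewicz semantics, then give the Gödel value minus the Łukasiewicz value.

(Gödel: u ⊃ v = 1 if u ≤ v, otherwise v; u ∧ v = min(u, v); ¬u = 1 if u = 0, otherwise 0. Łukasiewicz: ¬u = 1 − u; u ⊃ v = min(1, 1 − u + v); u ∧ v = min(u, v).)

Gödel evaluation:
  ¬y: Gödel ¬ of 0.2 = 0 (operand ≠ 0)
  ¬¬y: Gödel ¬ of 0 = 1 (operand is 0)
  (x ⊃ ¬¬y): 0.7 ≤ 1, so result = 1
  ¬(x ⊃ ¬¬y): Gödel ¬ of 1 = 0 (operand ≠ 0)
  (x ∧ x) = min(0.7, 0.7) = 0.7
  ¬(x ∧ x): Gödel ¬ of 0.7 = 0 (operand ≠ 0)
  (¬(x ⊃ ¬¬y) ⊃ ¬(x ∧ x)): 0 ≤ 0, so result = 1
  Gödel value = 1
Łukasiewicz evaluation:
  ¬y: Łukasiewicz ¬ gives 1 − 0.2 = 0.8
  ¬¬y: Łukasiewicz ¬ gives 1 − 0.8 = 0.2
  (x ⊃ ¬¬y): min(1, 1 − 0.7 + 0.2) = 0.5
  ¬(x ⊃ ¬¬y): Łukasiewicz ¬ gives 1 − 0.5 = 0.5
  (x ∧ x) = min(0.7, 0.7) = 0.7
  ¬(x ∧ x): Łukasiewicz ¬ gives 1 − 0.7 = 0.3
  (¬(x ⊃ ¬¬y) ⊃ ¬(x ∧ x)): min(1, 1 − 0.5 + 0.3) = 0.8
  Łukasiewicz value = 0.8
Difference: 1 − 0.8 = 0.20

0.20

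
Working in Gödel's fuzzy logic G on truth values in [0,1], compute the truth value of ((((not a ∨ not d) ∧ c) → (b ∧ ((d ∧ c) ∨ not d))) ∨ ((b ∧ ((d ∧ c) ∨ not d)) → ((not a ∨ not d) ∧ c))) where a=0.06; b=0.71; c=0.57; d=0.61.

1.00

not a: Gödel ¬ of 0.06 = 0 (operand ≠ 0)
not d: Gödel ¬ of 0.61 = 0 (operand ≠ 0)
(not a ∨ not d) = max(0, 0) = 0
((not a ∨ not d) ∧ c) = min(0, 0.57) = 0
(d ∧ c) = min(0.61, 0.57) = 0.57
not d: Gödel ¬ of 0.61 = 0 (operand ≠ 0)
((d ∧ c) ∨ not d) = max(0.57, 0) = 0.57
(b ∧ ((d ∧ c) ∨ not d)) = min(0.71, 0.57) = 0.57
(((not a ∨ not d) ∧ c) → (b ∧ ((d ∧ c) ∨ not d))): 0 ≤ 0.57, so result = 1
(d ∧ c) = min(0.61, 0.57) = 0.57
not d: Gödel ¬ of 0.61 = 0 (operand ≠ 0)
((d ∧ c) ∨ not d) = max(0.57, 0) = 0.57
(b ∧ ((d ∧ c) ∨ not d)) = min(0.71, 0.57) = 0.57
not a: Gödel ¬ of 0.06 = 0 (operand ≠ 0)
not d: Gödel ¬ of 0.61 = 0 (operand ≠ 0)
(not a ∨ not d) = max(0, 0) = 0
((not a ∨ not d) ∧ c) = min(0, 0.57) = 0
((b ∧ ((d ∧ c) ∨ not d)) → ((not a ∨ not d) ∧ c)): 0.57 > 0, so result = 0
((((not a ∨ not d) ∧ c) → (b ∧ ((d ∧ c) ∨ not d))) ∨ ((b ∧ ((d ∧ c) ∨ not d)) → ((not a ∨ not d) ∧ c))) = max(1, 0) = 1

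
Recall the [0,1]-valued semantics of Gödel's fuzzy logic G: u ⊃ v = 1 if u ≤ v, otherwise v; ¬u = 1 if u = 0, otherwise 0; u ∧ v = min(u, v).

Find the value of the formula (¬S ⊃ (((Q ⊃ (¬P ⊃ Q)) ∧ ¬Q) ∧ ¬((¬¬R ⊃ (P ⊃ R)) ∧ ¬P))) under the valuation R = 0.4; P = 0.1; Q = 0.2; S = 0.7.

¬S: Gödel ¬ of 0.7 = 0 (operand ≠ 0)
¬P: Gödel ¬ of 0.1 = 0 (operand ≠ 0)
(¬P ⊃ Q): 0 ≤ 0.2, so result = 1
(Q ⊃ (¬P ⊃ Q)): 0.2 ≤ 1, so result = 1
¬Q: Gödel ¬ of 0.2 = 0 (operand ≠ 0)
((Q ⊃ (¬P ⊃ Q)) ∧ ¬Q) = min(1, 0) = 0
¬R: Gödel ¬ of 0.4 = 0 (operand ≠ 0)
¬¬R: Gödel ¬ of 0 = 1 (operand is 0)
(P ⊃ R): 0.1 ≤ 0.4, so result = 1
(¬¬R ⊃ (P ⊃ R)): 1 ≤ 1, so result = 1
¬P: Gödel ¬ of 0.1 = 0 (operand ≠ 0)
((¬¬R ⊃ (P ⊃ R)) ∧ ¬P) = min(1, 0) = 0
¬((¬¬R ⊃ (P ⊃ R)) ∧ ¬P): Gödel ¬ of 0 = 1 (operand is 0)
(((Q ⊃ (¬P ⊃ Q)) ∧ ¬Q) ∧ ¬((¬¬R ⊃ (P ⊃ R)) ∧ ¬P)) = min(0, 1) = 0
(¬S ⊃ (((Q ⊃ (¬P ⊃ Q)) ∧ ¬Q) ∧ ¬((¬¬R ⊃ (P ⊃ R)) ∧ ¬P))): 0 ≤ 0, so result = 1

1.00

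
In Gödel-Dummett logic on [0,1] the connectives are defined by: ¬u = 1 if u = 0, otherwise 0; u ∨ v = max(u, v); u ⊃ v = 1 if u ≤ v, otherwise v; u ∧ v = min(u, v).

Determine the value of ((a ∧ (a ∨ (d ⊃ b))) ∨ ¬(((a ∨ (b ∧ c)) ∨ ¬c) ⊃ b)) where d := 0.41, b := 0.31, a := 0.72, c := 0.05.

0.72

(d ⊃ b): 0.41 > 0.31, so result = 0.31
(a ∨ (d ⊃ b)) = max(0.72, 0.31) = 0.72
(a ∧ (a ∨ (d ⊃ b))) = min(0.72, 0.72) = 0.72
(b ∧ c) = min(0.31, 0.05) = 0.05
(a ∨ (b ∧ c)) = max(0.72, 0.05) = 0.72
¬c: Gödel ¬ of 0.05 = 0 (operand ≠ 0)
((a ∨ (b ∧ c)) ∨ ¬c) = max(0.72, 0) = 0.72
(((a ∨ (b ∧ c)) ∨ ¬c) ⊃ b): 0.72 > 0.31, so result = 0.31
¬(((a ∨ (b ∧ c)) ∨ ¬c) ⊃ b): Gödel ¬ of 0.31 = 0 (operand ≠ 0)
((a ∧ (a ∨ (d ⊃ b))) ∨ ¬(((a ∨ (b ∧ c)) ∨ ¬c) ⊃ b)) = max(0.72, 0) = 0.72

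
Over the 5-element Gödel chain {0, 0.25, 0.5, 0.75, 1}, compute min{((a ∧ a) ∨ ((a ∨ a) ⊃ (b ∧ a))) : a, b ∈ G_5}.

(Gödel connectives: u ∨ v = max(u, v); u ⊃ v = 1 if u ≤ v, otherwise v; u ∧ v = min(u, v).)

0.25

The minimum is attained at a = 0.25, b = 0:
  (a ∧ a) = min(0.25, 0.25) = 0.25
  (a ∨ a) = max(0.25, 0.25) = 0.25
  (b ∧ a) = min(0, 0.25) = 0
  ((a ∨ a) ⊃ (b ∧ a)): 0.25 > 0, so result = 0
  ((a ∧ a) ∨ ((a ∨ a) ⊃ (b ∧ a))) = max(0.25, 0) = 0.25
Checking all 25 assignments confirms none give a value below 0.25.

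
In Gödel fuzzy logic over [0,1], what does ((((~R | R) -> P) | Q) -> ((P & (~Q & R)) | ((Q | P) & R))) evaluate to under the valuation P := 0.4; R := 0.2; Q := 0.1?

0.20

~R: Gödel ¬ of 0.2 = 0 (operand ≠ 0)
(~R | R) = max(0, 0.2) = 0.2
((~R | R) -> P): 0.2 ≤ 0.4, so result = 1
(((~R | R) -> P) | Q) = max(1, 0.1) = 1
~Q: Gödel ¬ of 0.1 = 0 (operand ≠ 0)
(~Q & R) = min(0, 0.2) = 0
(P & (~Q & R)) = min(0.4, 0) = 0
(Q | P) = max(0.1, 0.4) = 0.4
((Q | P) & R) = min(0.4, 0.2) = 0.2
((P & (~Q & R)) | ((Q | P) & R)) = max(0, 0.2) = 0.2
((((~R | R) -> P) | Q) -> ((P & (~Q & R)) | ((Q | P) & R))): 1 > 0.2, so result = 0.2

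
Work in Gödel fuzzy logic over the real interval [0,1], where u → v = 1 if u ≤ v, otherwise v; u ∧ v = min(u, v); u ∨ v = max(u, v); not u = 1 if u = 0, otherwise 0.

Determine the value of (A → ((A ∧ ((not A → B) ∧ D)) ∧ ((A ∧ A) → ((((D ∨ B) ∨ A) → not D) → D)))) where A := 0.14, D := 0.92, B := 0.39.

1.00

not A: Gödel ¬ of 0.14 = 0 (operand ≠ 0)
(not A → B): 0 ≤ 0.39, so result = 1
((not A → B) ∧ D) = min(1, 0.92) = 0.92
(A ∧ ((not A → B) ∧ D)) = min(0.14, 0.92) = 0.14
(A ∧ A) = min(0.14, 0.14) = 0.14
(D ∨ B) = max(0.92, 0.39) = 0.92
((D ∨ B) ∨ A) = max(0.92, 0.14) = 0.92
not D: Gödel ¬ of 0.92 = 0 (operand ≠ 0)
(((D ∨ B) ∨ A) → not D): 0.92 > 0, so result = 0
((((D ∨ B) ∨ A) → not D) → D): 0 ≤ 0.92, so result = 1
((A ∧ A) → ((((D ∨ B) ∨ A) → not D) → D)): 0.14 ≤ 1, so result = 1
((A ∧ ((not A → B) ∧ D)) ∧ ((A ∧ A) → ((((D ∨ B) ∨ A) → not D) → D))) = min(0.14, 1) = 0.14
(A → ((A ∧ ((not A → B) ∧ D)) ∧ ((A ∧ A) → ((((D ∨ B) ∨ A) → not D) → D)))): 0.14 ≤ 0.14, so result = 1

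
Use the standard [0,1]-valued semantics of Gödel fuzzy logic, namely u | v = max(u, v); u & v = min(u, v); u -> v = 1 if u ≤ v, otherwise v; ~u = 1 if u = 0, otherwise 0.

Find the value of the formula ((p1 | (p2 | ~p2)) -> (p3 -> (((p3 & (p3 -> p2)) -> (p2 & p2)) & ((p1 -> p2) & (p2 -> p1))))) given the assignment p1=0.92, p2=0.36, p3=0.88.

~p2: Gödel ¬ of 0.36 = 0 (operand ≠ 0)
(p2 | ~p2) = max(0.36, 0) = 0.36
(p1 | (p2 | ~p2)) = max(0.92, 0.36) = 0.92
(p3 -> p2): 0.88 > 0.36, so result = 0.36
(p3 & (p3 -> p2)) = min(0.88, 0.36) = 0.36
(p2 & p2) = min(0.36, 0.36) = 0.36
((p3 & (p3 -> p2)) -> (p2 & p2)): 0.36 ≤ 0.36, so result = 1
(p1 -> p2): 0.92 > 0.36, so result = 0.36
(p2 -> p1): 0.36 ≤ 0.92, so result = 1
((p1 -> p2) & (p2 -> p1)) = min(0.36, 1) = 0.36
(((p3 & (p3 -> p2)) -> (p2 & p2)) & ((p1 -> p2) & (p2 -> p1))) = min(1, 0.36) = 0.36
(p3 -> (((p3 & (p3 -> p2)) -> (p2 & p2)) & ((p1 -> p2) & (p2 -> p1)))): 0.88 > 0.36, so result = 0.36
((p1 | (p2 | ~p2)) -> (p3 -> (((p3 & (p3 -> p2)) -> (p2 & p2)) & ((p1 -> p2) & (p2 -> p1))))): 0.92 > 0.36, so result = 0.36

0.36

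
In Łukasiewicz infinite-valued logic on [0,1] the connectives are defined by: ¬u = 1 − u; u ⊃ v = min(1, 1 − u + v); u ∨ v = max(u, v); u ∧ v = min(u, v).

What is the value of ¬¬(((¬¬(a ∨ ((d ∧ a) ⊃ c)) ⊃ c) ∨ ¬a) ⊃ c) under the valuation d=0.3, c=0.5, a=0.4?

0.90

(d ∧ a) = min(0.3, 0.4) = 0.3
((d ∧ a) ⊃ c): min(1, 1 − 0.3 + 0.5) = 1
(a ∨ ((d ∧ a) ⊃ c)) = max(0.4, 1) = 1
¬(a ∨ ((d ∧ a) ⊃ c)): Łukasiewicz ¬ gives 1 − 1 = 0
¬¬(a ∨ ((d ∧ a) ⊃ c)): Łukasiewicz ¬ gives 1 − 0 = 1
(¬¬(a ∨ ((d ∧ a) ⊃ c)) ⊃ c): min(1, 1 − 1 + 0.5) = 0.5
¬a: Łukasiewicz ¬ gives 1 − 0.4 = 0.6
((¬¬(a ∨ ((d ∧ a) ⊃ c)) ⊃ c) ∨ ¬a) = max(0.5, 0.6) = 0.6
(((¬¬(a ∨ ((d ∧ a) ⊃ c)) ⊃ c) ∨ ¬a) ⊃ c): min(1, 1 − 0.6 + 0.5) = 0.9
¬(((¬¬(a ∨ ((d ∧ a) ⊃ c)) ⊃ c) ∨ ¬a) ⊃ c): Łukasiewicz ¬ gives 1 − 0.9 = 0.1
¬¬(((¬¬(a ∨ ((d ∧ a) ⊃ c)) ⊃ c) ∨ ¬a) ⊃ c): Łukasiewicz ¬ gives 1 − 0.1 = 0.9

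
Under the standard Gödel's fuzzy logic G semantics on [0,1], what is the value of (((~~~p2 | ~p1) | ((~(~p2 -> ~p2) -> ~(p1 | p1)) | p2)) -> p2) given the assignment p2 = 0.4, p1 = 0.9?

0.40

~p2: Gödel ¬ of 0.4 = 0 (operand ≠ 0)
~~p2: Gödel ¬ of 0 = 1 (operand is 0)
~~~p2: Gödel ¬ of 1 = 0 (operand ≠ 0)
~p1: Gödel ¬ of 0.9 = 0 (operand ≠ 0)
(~~~p2 | ~p1) = max(0, 0) = 0
~p2: Gödel ¬ of 0.4 = 0 (operand ≠ 0)
~p2: Gödel ¬ of 0.4 = 0 (operand ≠ 0)
(~p2 -> ~p2): 0 ≤ 0, so result = 1
~(~p2 -> ~p2): Gödel ¬ of 1 = 0 (operand ≠ 0)
(p1 | p1) = max(0.9, 0.9) = 0.9
~(p1 | p1): Gödel ¬ of 0.9 = 0 (operand ≠ 0)
(~(~p2 -> ~p2) -> ~(p1 | p1)): 0 ≤ 0, so result = 1
((~(~p2 -> ~p2) -> ~(p1 | p1)) | p2) = max(1, 0.4) = 1
((~~~p2 | ~p1) | ((~(~p2 -> ~p2) -> ~(p1 | p1)) | p2)) = max(0, 1) = 1
(((~~~p2 | ~p1) | ((~(~p2 -> ~p2) -> ~(p1 | p1)) | p2)) -> p2): 1 > 0.4, so result = 0.4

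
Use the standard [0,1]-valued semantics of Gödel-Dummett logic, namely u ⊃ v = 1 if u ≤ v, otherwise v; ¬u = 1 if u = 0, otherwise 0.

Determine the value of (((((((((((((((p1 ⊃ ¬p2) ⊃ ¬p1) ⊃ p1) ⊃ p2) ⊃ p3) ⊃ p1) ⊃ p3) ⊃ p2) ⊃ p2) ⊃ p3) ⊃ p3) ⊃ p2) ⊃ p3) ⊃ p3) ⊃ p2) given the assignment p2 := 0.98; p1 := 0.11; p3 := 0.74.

¬p2: Gödel ¬ of 0.98 = 0 (operand ≠ 0)
(p1 ⊃ ¬p2): 0.11 > 0, so result = 0
¬p1: Gödel ¬ of 0.11 = 0 (operand ≠ 0)
((p1 ⊃ ¬p2) ⊃ ¬p1): 0 ≤ 0, so result = 1
(((p1 ⊃ ¬p2) ⊃ ¬p1) ⊃ p1): 1 > 0.11, so result = 0.11
((((p1 ⊃ ¬p2) ⊃ ¬p1) ⊃ p1) ⊃ p2): 0.11 ≤ 0.98, so result = 1
(((((p1 ⊃ ¬p2) ⊃ ¬p1) ⊃ p1) ⊃ p2) ⊃ p3): 1 > 0.74, so result = 0.74
((((((p1 ⊃ ¬p2) ⊃ ¬p1) ⊃ p1) ⊃ p2) ⊃ p3) ⊃ p1): 0.74 > 0.11, so result = 0.11
(((((((p1 ⊃ ¬p2) ⊃ ¬p1) ⊃ p1) ⊃ p2) ⊃ p3) ⊃ p1) ⊃ p3): 0.11 ≤ 0.74, so result = 1
((((((((p1 ⊃ ¬p2) ⊃ ¬p1) ⊃ p1) ⊃ p2) ⊃ p3) ⊃ p1) ⊃ p3) ⊃ p2): 1 > 0.98, so result = 0.98
(((((((((p1 ⊃ ¬p2) ⊃ ¬p1) ⊃ p1) ⊃ p2) ⊃ p3) ⊃ p1) ⊃ p3) ⊃ p2) ⊃ p2): 0.98 ≤ 0.98, so result = 1
((((((((((p1 ⊃ ¬p2) ⊃ ¬p1) ⊃ p1) ⊃ p2) ⊃ p3) ⊃ p1) ⊃ p3) ⊃ p2) ⊃ p2) ⊃ p3): 1 > 0.74, so result = 0.74
(((((((((((p1 ⊃ ¬p2) ⊃ ¬p1) ⊃ p1) ⊃ p2) ⊃ p3) ⊃ p1) ⊃ p3) ⊃ p2) ⊃ p2) ⊃ p3) ⊃ p3): 0.74 ≤ 0.74, so result = 1
((((((((((((p1 ⊃ ¬p2) ⊃ ¬p1) ⊃ p1) ⊃ p2) ⊃ p3) ⊃ p1) ⊃ p3) ⊃ p2) ⊃ p2) ⊃ p3) ⊃ p3) ⊃ p2): 1 > 0.98, so result = 0.98
(((((((((((((p1 ⊃ ¬p2) ⊃ ¬p1) ⊃ p1) ⊃ p2) ⊃ p3) ⊃ p1) ⊃ p3) ⊃ p2) ⊃ p2) ⊃ p3) ⊃ p3) ⊃ p2) ⊃ p3): 0.98 > 0.74, so result = 0.74
((((((((((((((p1 ⊃ ¬p2) ⊃ ¬p1) ⊃ p1) ⊃ p2) ⊃ p3) ⊃ p1) ⊃ p3) ⊃ p2) ⊃ p2) ⊃ p3) ⊃ p3) ⊃ p2) ⊃ p3) ⊃ p3): 0.74 ≤ 0.74, so result = 1
(((((((((((((((p1 ⊃ ¬p2) ⊃ ¬p1) ⊃ p1) ⊃ p2) ⊃ p3) ⊃ p1) ⊃ p3) ⊃ p2) ⊃ p2) ⊃ p3) ⊃ p3) ⊃ p2) ⊃ p3) ⊃ p3) ⊃ p2): 1 > 0.98, so result = 0.98

0.98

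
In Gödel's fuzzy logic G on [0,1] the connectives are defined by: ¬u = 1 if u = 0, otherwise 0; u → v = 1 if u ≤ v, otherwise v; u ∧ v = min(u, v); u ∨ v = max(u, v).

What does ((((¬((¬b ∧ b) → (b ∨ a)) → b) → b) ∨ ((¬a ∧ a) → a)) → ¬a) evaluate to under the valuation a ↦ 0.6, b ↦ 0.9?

¬b: Gödel ¬ of 0.9 = 0 (operand ≠ 0)
(¬b ∧ b) = min(0, 0.9) = 0
(b ∨ a) = max(0.9, 0.6) = 0.9
((¬b ∧ b) → (b ∨ a)): 0 ≤ 0.9, so result = 1
¬((¬b ∧ b) → (b ∨ a)): Gödel ¬ of 1 = 0 (operand ≠ 0)
(¬((¬b ∧ b) → (b ∨ a)) → b): 0 ≤ 0.9, so result = 1
((¬((¬b ∧ b) → (b ∨ a)) → b) → b): 1 > 0.9, so result = 0.9
¬a: Gödel ¬ of 0.6 = 0 (operand ≠ 0)
(¬a ∧ a) = min(0, 0.6) = 0
((¬a ∧ a) → a): 0 ≤ 0.6, so result = 1
(((¬((¬b ∧ b) → (b ∨ a)) → b) → b) ∨ ((¬a ∧ a) → a)) = max(0.9, 1) = 1
¬a: Gödel ¬ of 0.6 = 0 (operand ≠ 0)
((((¬((¬b ∧ b) → (b ∨ a)) → b) → b) ∨ ((¬a ∧ a) → a)) → ¬a): 1 > 0, so result = 0

0.00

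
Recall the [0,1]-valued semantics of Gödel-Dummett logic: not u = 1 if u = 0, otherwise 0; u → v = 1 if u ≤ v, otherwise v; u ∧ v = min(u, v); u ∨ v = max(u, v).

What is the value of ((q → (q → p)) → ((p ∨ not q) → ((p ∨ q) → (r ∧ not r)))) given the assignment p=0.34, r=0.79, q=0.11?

0.00

(q → p): 0.11 ≤ 0.34, so result = 1
(q → (q → p)): 0.11 ≤ 1, so result = 1
not q: Gödel ¬ of 0.11 = 0 (operand ≠ 0)
(p ∨ not q) = max(0.34, 0) = 0.34
(p ∨ q) = max(0.34, 0.11) = 0.34
not r: Gödel ¬ of 0.79 = 0 (operand ≠ 0)
(r ∧ not r) = min(0.79, 0) = 0
((p ∨ q) → (r ∧ not r)): 0.34 > 0, so result = 0
((p ∨ not q) → ((p ∨ q) → (r ∧ not r))): 0.34 > 0, so result = 0
((q → (q → p)) → ((p ∨ not q) → ((p ∨ q) → (r ∧ not r)))): 1 > 0, so result = 0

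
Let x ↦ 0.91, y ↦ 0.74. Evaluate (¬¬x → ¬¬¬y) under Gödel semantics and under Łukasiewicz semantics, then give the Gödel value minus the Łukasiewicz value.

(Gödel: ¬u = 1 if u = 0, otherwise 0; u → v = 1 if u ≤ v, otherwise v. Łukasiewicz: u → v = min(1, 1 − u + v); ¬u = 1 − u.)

Gödel evaluation:
  ¬x: Gödel ¬ of 0.91 = 0 (operand ≠ 0)
  ¬¬x: Gödel ¬ of 0 = 1 (operand is 0)
  ¬y: Gödel ¬ of 0.74 = 0 (operand ≠ 0)
  ¬¬y: Gödel ¬ of 0 = 1 (operand is 0)
  ¬¬¬y: Gödel ¬ of 1 = 0 (operand ≠ 0)
  (¬¬x → ¬¬¬y): 1 > 0, so result = 0
  Gödel value = 0
Łukasiewicz evaluation:
  ¬x: Łukasiewicz ¬ gives 1 − 0.91 = 0.09
  ¬¬x: Łukasiewicz ¬ gives 1 − 0.09 = 0.91
  ¬y: Łukasiewicz ¬ gives 1 − 0.74 = 0.26
  ¬¬y: Łukasiewicz ¬ gives 1 − 0.26 = 0.74
  ¬¬¬y: Łukasiewicz ¬ gives 1 − 0.74 = 0.26
  (¬¬x → ¬¬¬y): min(1, 1 − 0.91 + 0.26) = 0.35
  Łukasiewicz value = 0.35
Difference: 0 − 0.35 = -0.35

-0.35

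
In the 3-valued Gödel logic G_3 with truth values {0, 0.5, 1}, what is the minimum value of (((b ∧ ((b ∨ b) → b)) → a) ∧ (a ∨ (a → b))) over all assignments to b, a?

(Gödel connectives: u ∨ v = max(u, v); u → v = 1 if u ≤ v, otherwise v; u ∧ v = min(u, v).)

The minimum is attained at b = 0.5, a = 0:
  (b ∨ b) = max(0.5, 0.5) = 0.5
  ((b ∨ b) → b): 0.5 ≤ 0.5, so result = 1
  (b ∧ ((b ∨ b) → b)) = min(0.5, 1) = 0.5
  ((b ∧ ((b ∨ b) → b)) → a): 0.5 > 0, so result = 0
  (a → b): 0 ≤ 0.5, so result = 1
  (a ∨ (a → b)) = max(0, 1) = 1
  (((b ∧ ((b ∨ b) → b)) → a) ∧ (a ∨ (a → b))) = min(0, 1) = 0
Checking all 9 assignments confirms none give a value below 0.00.

0.00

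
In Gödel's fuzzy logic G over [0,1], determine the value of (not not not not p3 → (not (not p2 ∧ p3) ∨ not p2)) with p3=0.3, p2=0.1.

not p3: Gödel ¬ of 0.3 = 0 (operand ≠ 0)
not not p3: Gödel ¬ of 0 = 1 (operand is 0)
not not not p3: Gödel ¬ of 1 = 0 (operand ≠ 0)
not not not not p3: Gödel ¬ of 0 = 1 (operand is 0)
not p2: Gödel ¬ of 0.1 = 0 (operand ≠ 0)
(not p2 ∧ p3) = min(0, 0.3) = 0
not (not p2 ∧ p3): Gödel ¬ of 0 = 1 (operand is 0)
not p2: Gödel ¬ of 0.1 = 0 (operand ≠ 0)
(not (not p2 ∧ p3) ∨ not p2) = max(1, 0) = 1
(not not not not p3 → (not (not p2 ∧ p3) ∨ not p2)): 1 ≤ 1, so result = 1

1.00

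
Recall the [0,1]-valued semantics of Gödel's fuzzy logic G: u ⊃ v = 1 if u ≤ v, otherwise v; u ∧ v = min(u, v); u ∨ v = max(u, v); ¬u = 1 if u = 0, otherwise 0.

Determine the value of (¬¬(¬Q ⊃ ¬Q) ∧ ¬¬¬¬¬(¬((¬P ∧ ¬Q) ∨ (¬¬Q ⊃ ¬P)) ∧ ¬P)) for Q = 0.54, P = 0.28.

1.00

¬Q: Gödel ¬ of 0.54 = 0 (operand ≠ 0)
¬Q: Gödel ¬ of 0.54 = 0 (operand ≠ 0)
(¬Q ⊃ ¬Q): 0 ≤ 0, so result = 1
¬(¬Q ⊃ ¬Q): Gödel ¬ of 1 = 0 (operand ≠ 0)
¬¬(¬Q ⊃ ¬Q): Gödel ¬ of 0 = 1 (operand is 0)
¬P: Gödel ¬ of 0.28 = 0 (operand ≠ 0)
¬Q: Gödel ¬ of 0.54 = 0 (operand ≠ 0)
(¬P ∧ ¬Q) = min(0, 0) = 0
¬Q: Gödel ¬ of 0.54 = 0 (operand ≠ 0)
¬¬Q: Gödel ¬ of 0 = 1 (operand is 0)
¬P: Gödel ¬ of 0.28 = 0 (operand ≠ 0)
(¬¬Q ⊃ ¬P): 1 > 0, so result = 0
((¬P ∧ ¬Q) ∨ (¬¬Q ⊃ ¬P)) = max(0, 0) = 0
¬((¬P ∧ ¬Q) ∨ (¬¬Q ⊃ ¬P)): Gödel ¬ of 0 = 1 (operand is 0)
¬P: Gödel ¬ of 0.28 = 0 (operand ≠ 0)
(¬((¬P ∧ ¬Q) ∨ (¬¬Q ⊃ ¬P)) ∧ ¬P) = min(1, 0) = 0
¬(¬((¬P ∧ ¬Q) ∨ (¬¬Q ⊃ ¬P)) ∧ ¬P): Gödel ¬ of 0 = 1 (operand is 0)
¬¬(¬((¬P ∧ ¬Q) ∨ (¬¬Q ⊃ ¬P)) ∧ ¬P): Gödel ¬ of 1 = 0 (operand ≠ 0)
¬¬¬(¬((¬P ∧ ¬Q) ∨ (¬¬Q ⊃ ¬P)) ∧ ¬P): Gödel ¬ of 0 = 1 (operand is 0)
¬¬¬¬(¬((¬P ∧ ¬Q) ∨ (¬¬Q ⊃ ¬P)) ∧ ¬P): Gödel ¬ of 1 = 0 (operand ≠ 0)
¬¬¬¬¬(¬((¬P ∧ ¬Q) ∨ (¬¬Q ⊃ ¬P)) ∧ ¬P): Gödel ¬ of 0 = 1 (operand is 0)
(¬¬(¬Q ⊃ ¬Q) ∧ ¬¬¬¬¬(¬((¬P ∧ ¬Q) ∨ (¬¬Q ⊃ ¬P)) ∧ ¬P)) = min(1, 1) = 1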